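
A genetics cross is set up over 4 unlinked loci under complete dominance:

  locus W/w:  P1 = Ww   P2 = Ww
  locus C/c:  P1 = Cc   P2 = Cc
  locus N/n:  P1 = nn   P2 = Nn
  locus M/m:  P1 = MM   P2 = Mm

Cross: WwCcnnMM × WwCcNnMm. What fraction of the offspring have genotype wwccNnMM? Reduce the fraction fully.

WwCcnnMM gametes: WCnM×4, WcnM×4, wCnM×4, wcnM×4
WwCcNnMm gametes: WCNM×1, WCNm×1, WCnM×1, WCnm×1, WcNM×1, WcNm×1, WcnM×1, Wcnm×1, wCNM×1, wCNm×1, wCnM×1, wCnm×1, wcNM×1, wcNm×1, wcnM×1, wcnm×1
WwCcnnMM×WwCcNnMm grid (16·16=256): WWCCNnMM=4 WWCCNnMm=4 WWCCnnMM=4 WWCCnnMm=4 WWCcNnMM=8 WWCcNnMm=8 WWCcnnMM=8 WWCcnnMm=8 WWccNnMM=4 WWccNnMm=4 WWccnnMM=4 WWccnnMm=4 WwCCNnMM=8 WwCCNnMm=8 WwCCnnMM=8 WwCCnnMm=8 WwCcNnMM=16 WwCcNnMm=16 WwCcnnMM=16 WwCcnnMm=16 WwccNnMM=8 WwccNnMm=8 WwccnnMM=8 WwccnnMm=8 wwCCNnMM=4 wwCCNnMm=4 wwCCnnMM=4 wwCCnnMm=4 wwCcNnMM=8 wwCcNnMm=8 wwCcnnMM=8 wwCcnnMm=8 wwccNnMM=4 wwccNnMm=4 wwccnnMM=4 wwccnnMm=4
wwccNnMM hits 4/256; gcd=4; 4÷4/256÷4 = 1/64

P(wwccNnMM) = 1/64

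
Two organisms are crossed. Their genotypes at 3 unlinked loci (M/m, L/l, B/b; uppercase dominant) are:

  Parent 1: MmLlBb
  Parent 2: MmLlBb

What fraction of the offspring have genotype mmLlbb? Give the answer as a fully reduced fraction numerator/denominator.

MmLlBb gametes: MLB×1, MLb×1, MlB×1, Mlb×1, mLB×1, mLb×1, mlB×1, mlb×1
MmLlBb gametes: MLB×1, MLb×1, MlB×1, Mlb×1, mLB×1, mLb×1, mlB×1, mlb×1
MmLlBb×MmLlBb grid (8·8=64): MMLLBB=1 MMLLBb=2 MMLLbb=1 MMLlBB=2 MMLlBb=4 MMLlbb=2 MMllBB=1 MMllBb=2 MMllbb=1 MmLLBB=2 MmLLBb=4 MmLLbb=2 MmLlBB=4 MmLlBb=8 MmLlbb=4 MmllBB=2 MmllBb=4 Mmllbb=2 mmLLBB=1 mmLLBb=2 mmLLbb=1 mmLlBB=2 mmLlBb=4 mmLlbb=2 mmllBB=1 mmllBb=2 mmllbb=1
mmLlbb hits 2/64; gcd=2; 2÷2/64÷2 = 1/32

P(mmLlbb) = 1/32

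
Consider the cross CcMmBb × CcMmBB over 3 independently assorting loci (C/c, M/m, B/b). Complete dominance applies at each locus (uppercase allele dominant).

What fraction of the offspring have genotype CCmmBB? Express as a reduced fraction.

P(CCmmBB) = 1/32

CcMmBb gametes: CMB×1, CMb×1, CmB×1, Cmb×1, cMB×1, cMb×1, cmB×1, cmb×1
CcMmBB gametes: CMB×2, CmB×2, cMB×2, cmB×2
CcMmBb×CcMmBB grid (8·8=64): CCMMBB=2 CCMMBb=2 CCMmBB=4 CCMmBb=4 CCmmBB=2 CCmmBb=2 CcMMBB=4 CcMMBb=4 CcMmBB=8 CcMmBb=8 CcmmBB=4 CcmmBb=4 ccMMBB=2 ccMMBb=2 ccMmBB=4 ccMmBb=4 ccmmBB=2 ccmmBb=2
CCmmBB hits 2/64; gcd=2; 2÷2/64÷2 = 1/32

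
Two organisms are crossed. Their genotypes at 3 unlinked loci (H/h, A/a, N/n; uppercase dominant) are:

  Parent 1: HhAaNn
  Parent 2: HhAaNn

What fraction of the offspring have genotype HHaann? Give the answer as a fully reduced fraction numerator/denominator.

HhAaNn gametes: HAN×1, HAn×1, HaN×1, Han×1, hAN×1, hAn×1, haN×1, han×1
HhAaNn gametes: HAN×1, HAn×1, HaN×1, Han×1, hAN×1, hAn×1, haN×1, han×1
HhAaNn×HhAaNn grid (8·8=64): HHAANN=1 HHAANn=2 HHAAnn=1 HHAaNN=2 HHAaNn=4 HHAann=2 HHaaNN=1 HHaaNn=2 HHaann=1 HhAANN=2 HhAANn=4 HhAAnn=2 HhAaNN=4 HhAaNn=8 HhAann=4 HhaaNN=2 HhaaNn=4 Hhaann=2 hhAANN=1 hhAANn=2 hhAAnn=1 hhAaNN=2 hhAaNn=4 hhAann=2 hhaaNN=1 hhaaNn=2 hhaann=1
HHaann hits 1/64; gcd=1; 1÷1/64÷1 = 1/64

P(HHaann) = 1/64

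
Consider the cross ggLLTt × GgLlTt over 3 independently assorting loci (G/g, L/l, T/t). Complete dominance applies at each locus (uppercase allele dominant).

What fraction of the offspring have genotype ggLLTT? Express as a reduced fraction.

ggLLTt gametes: gLT×4, gLt×4
GgLlTt gametes: GLT×1, GLt×1, GlT×1, Glt×1, gLT×1, gLt×1, glT×1, glt×1
ggLLTt×GgLlTt grid (8·8=64): GgLLTT=4 GgLLTt=8 GgLLtt=4 GgLlTT=4 GgLlTt=8 GgLltt=4 ggLLTT=4 ggLLTt=8 ggLLtt=4 ggLlTT=4 ggLlTt=8 ggLltt=4
ggLLTT hits 4/64; gcd=4; 4÷4/64÷4 = 1/16

P(ggLLTT) = 1/16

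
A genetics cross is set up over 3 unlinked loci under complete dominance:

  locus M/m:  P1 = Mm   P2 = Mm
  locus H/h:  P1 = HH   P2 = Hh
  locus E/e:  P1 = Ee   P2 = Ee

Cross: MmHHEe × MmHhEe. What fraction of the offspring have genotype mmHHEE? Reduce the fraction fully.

P(mmHHEE) = 1/32

MmHHEe gametes: MHE×2, MHe×2, mHE×2, mHe×2
MmHhEe gametes: MHE×1, MHe×1, MhE×1, Mhe×1, mHE×1, mHe×1, mhE×1, mhe×1
MmHHEe×MmHhEe grid (8·8=64): MMHHEE=2 MMHHEe=4 MMHHee=2 MMHhEE=2 MMHhEe=4 MMHhee=2 MmHHEE=4 MmHHEe=8 MmHHee=4 MmHhEE=4 MmHhEe=8 MmHhee=4 mmHHEE=2 mmHHEe=4 mmHHee=2 mmHhEE=2 mmHhEe=4 mmHhee=2
mmHHEE hits 2/64; gcd=2; 2÷2/64÷2 = 1/32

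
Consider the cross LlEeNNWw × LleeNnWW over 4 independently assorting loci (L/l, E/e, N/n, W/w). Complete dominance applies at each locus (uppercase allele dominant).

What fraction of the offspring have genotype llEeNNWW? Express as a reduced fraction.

P(llEeNNWW) = 1/32

LlEeNNWw gametes: LENW×2, LENw×2, LeNW×2, LeNw×2, lENW×2, lENw×2, leNW×2, leNw×2
LleeNnWW gametes: LeNW×4, LenW×4, leNW×4, lenW×4
LlEeNNWw×LleeNnWW grid (16·16=256): LLEeNNWW=8 LLEeNNWw=8 LLEeNnWW=8 LLEeNnWw=8 LLeeNNWW=8 LLeeNNWw=8 LLeeNnWW=8 LLeeNnWw=8 LlEeNNWW=16 LlEeNNWw=16 LlEeNnWW=16 LlEeNnWw=16 LleeNNWW=16 LleeNNWw=16 LleeNnWW=16 LleeNnWw=16 llEeNNWW=8 llEeNNWw=8 llEeNnWW=8 llEeNnWw=8 lleeNNWW=8 lleeNNWw=8 lleeNnWW=8 lleeNnWw=8
llEeNNWW hits 8/256; gcd=8; 8÷8/256÷8 = 1/32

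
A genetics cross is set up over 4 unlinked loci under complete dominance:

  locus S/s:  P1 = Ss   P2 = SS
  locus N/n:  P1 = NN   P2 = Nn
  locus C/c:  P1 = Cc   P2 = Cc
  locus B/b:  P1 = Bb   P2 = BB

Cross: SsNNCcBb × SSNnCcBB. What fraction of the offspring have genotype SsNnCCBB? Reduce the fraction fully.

SsNNCcBb gametes: SNCB×2, SNCb×2, SNcB×2, SNcb×2, sNCB×2, sNCb×2, sNcB×2, sNcb×2
SSNnCcBB gametes: SNCB×4, SNcB×4, SnCB×4, SncB×4
SsNNCcBb×SSNnCcBB grid (16·16=256): SSNNCCBB=8 SSNNCCBb=8 SSNNCcBB=16 SSNNCcBb=16 SSNNccBB=8 SSNNccBb=8 SSNnCCBB=8 SSNnCCBb=8 SSNnCcBB=16 SSNnCcBb=16 SSNnccBB=8 SSNnccBb=8 SsNNCCBB=8 SsNNCCBb=8 SsNNCcBB=16 SsNNCcBb=16 SsNNccBB=8 SsNNccBb=8 SsNnCCBB=8 SsNnCCBb=8 SsNnCcBB=16 SsNnCcBb=16 SsNnccBB=8 SsNnccBb=8
SsNnCCBB hits 8/256; gcd=8; 8÷8/256÷8 = 1/32

P(SsNnCCBB) = 1/32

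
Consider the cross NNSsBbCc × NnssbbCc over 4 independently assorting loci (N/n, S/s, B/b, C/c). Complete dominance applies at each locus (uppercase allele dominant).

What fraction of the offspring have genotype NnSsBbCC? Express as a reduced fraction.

NNSsBbCc gametes: NSBC×2, NSBc×2, NSbC×2, NSbc×2, NsBC×2, NsBc×2, NsbC×2, Nsbc×2
NnssbbCc gametes: NsbC×4, Nsbc×4, nsbC×4, nsbc×4
NNSsBbCc×NnssbbCc grid (16·16=256): NNSsBbCC=8 NNSsBbCc=16 NNSsBbcc=8 NNSsbbCC=8 NNSsbbCc=16 NNSsbbcc=8 NNssBbCC=8 NNssBbCc=16 NNssBbcc=8 NNssbbCC=8 NNssbbCc=16 NNssbbcc=8 NnSsBbCC=8 NnSsBbCc=16 NnSsBbcc=8 NnSsbbCC=8 NnSsbbCc=16 NnSsbbcc=8 NnssBbCC=8 NnssBbCc=16 NnssBbcc=8 NnssbbCC=8 NnssbbCc=16 Nnssbbcc=8
NnSsBbCC hits 8/256; gcd=8; 8÷8/256÷8 = 1/32

P(NnSsBbCC) = 1/32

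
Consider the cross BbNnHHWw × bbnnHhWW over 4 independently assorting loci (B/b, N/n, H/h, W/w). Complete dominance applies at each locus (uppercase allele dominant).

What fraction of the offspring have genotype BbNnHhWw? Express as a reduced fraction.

BbNnHHWw gametes: BNHW×2, BNHw×2, BnHW×2, BnHw×2, bNHW×2, bNHw×2, bnHW×2, bnHw×2
bbnnHhWW gametes: bnHW×8, bnhW×8
BbNnHHWw×bbnnHhWW grid (16·16=256): BbNnHHWW=16 BbNnHHWw=16 BbNnHhWW=16 BbNnHhWw=16 BbnnHHWW=16 BbnnHHWw=16 BbnnHhWW=16 BbnnHhWw=16 bbNnHHWW=16 bbNnHHWw=16 bbNnHhWW=16 bbNnHhWw=16 bbnnHHWW=16 bbnnHHWw=16 bbnnHhWW=16 bbnnHhWw=16
BbNnHhWw hits 16/256; gcd=16; 16÷16/256÷16 = 1/16

P(BbNnHhWw) = 1/16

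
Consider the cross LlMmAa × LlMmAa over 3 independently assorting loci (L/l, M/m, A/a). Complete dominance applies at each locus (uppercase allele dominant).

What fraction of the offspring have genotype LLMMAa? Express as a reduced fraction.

LlMmAa gametes: LMA×1, LMa×1, LmA×1, Lma×1, lMA×1, lMa×1, lmA×1, lma×1
LlMmAa gametes: LMA×1, LMa×1, LmA×1, Lma×1, lMA×1, lMa×1, lmA×1, lma×1
LlMmAa×LlMmAa grid (8·8=64): LLMMAA=1 LLMMAa=2 LLMMaa=1 LLMmAA=2 LLMmAa=4 LLMmaa=2 LLmmAA=1 LLmmAa=2 LLmmaa=1 LlMMAA=2 LlMMAa=4 LlMMaa=2 LlMmAA=4 LlMmAa=8 LlMmaa=4 LlmmAA=2 LlmmAa=4 Llmmaa=2 llMMAA=1 llMMAa=2 llMMaa=1 llMmAA=2 llMmAa=4 llMmaa=2 llmmAA=1 llmmAa=2 llmmaa=1
LLMMAa hits 2/64; gcd=2; 2÷2/64÷2 = 1/32

P(LLMMAa) = 1/32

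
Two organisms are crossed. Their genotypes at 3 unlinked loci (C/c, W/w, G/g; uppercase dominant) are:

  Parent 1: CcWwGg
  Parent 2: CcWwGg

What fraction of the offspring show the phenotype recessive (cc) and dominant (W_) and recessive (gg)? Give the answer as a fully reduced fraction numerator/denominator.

P(cc W_ gg) = 3/64

CcWwGg gametes: CWG×1, CWg×1, CwG×1, Cwg×1, cWG×1, cWg×1, cwG×1, cwg×1
CcWwGg gametes: CWG×1, CWg×1, CwG×1, Cwg×1, cWG×1, cWg×1, cwG×1, cwg×1
CcWwGg×CcWwGg grid (8·8=64): CCWWGG=1 CCWWGg=2 CCWWgg=1 CCWwGG=2 CCWwGg=4 CCWwgg=2 CCwwGG=1 CCwwGg=2 CCwwgg=1 CcWWGG=2 CcWWGg=4 CcWWgg=2 CcWwGG=4 CcWwGg=8 CcWwgg=4 CcwwGG=2 CcwwGg=4 Ccwwgg=2 ccWWGG=1 ccWWGg=2 ccWWgg=1 ccWwGG=2 ccWwGg=4 ccWwgg=2 ccwwGG=1 ccwwGg=2 ccwwgg=1
cc W_ gg hits 3/64; gcd=1; 3÷1/64÷1 = 3/64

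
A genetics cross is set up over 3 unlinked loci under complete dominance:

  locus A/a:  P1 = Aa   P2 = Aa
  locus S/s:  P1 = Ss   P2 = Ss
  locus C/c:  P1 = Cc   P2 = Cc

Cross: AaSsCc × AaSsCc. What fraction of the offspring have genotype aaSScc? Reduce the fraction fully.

P(aaSScc) = 1/64

AaSsCc gametes: ASC×1, ASc×1, AsC×1, Asc×1, aSC×1, aSc×1, asC×1, asc×1
AaSsCc gametes: ASC×1, ASc×1, AsC×1, Asc×1, aSC×1, aSc×1, asC×1, asc×1
AaSsCc×AaSsCc grid (8·8=64): AASSCC=1 AASSCc=2 AASScc=1 AASsCC=2 AASsCc=4 AASscc=2 AAssCC=1 AAssCc=2 AAsscc=1 AaSSCC=2 AaSSCc=4 AaSScc=2 AaSsCC=4 AaSsCc=8 AaSscc=4 AassCC=2 AassCc=4 Aasscc=2 aaSSCC=1 aaSSCc=2 aaSScc=1 aaSsCC=2 aaSsCc=4 aaSscc=2 aassCC=1 aassCc=2 aasscc=1
aaSScc hits 1/64; gcd=1; 1÷1/64÷1 = 1/64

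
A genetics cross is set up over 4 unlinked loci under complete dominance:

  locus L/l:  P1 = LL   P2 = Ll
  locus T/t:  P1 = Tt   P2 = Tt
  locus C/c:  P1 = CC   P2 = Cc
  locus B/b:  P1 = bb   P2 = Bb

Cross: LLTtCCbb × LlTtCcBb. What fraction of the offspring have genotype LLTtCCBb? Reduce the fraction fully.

LLTtCCbb gametes: LTCb×8, LtCb×8
LlTtCcBb gametes: LTCB×1, LTCb×1, LTcB×1, LTcb×1, LtCB×1, LtCb×1, LtcB×1, Ltcb×1, lTCB×1, lTCb×1, lTcB×1, lTcb×1, ltCB×1, ltCb×1, ltcB×1, ltcb×1
LLTtCCbb×LlTtCcBb grid (16·16=256): LLTTCCBb=8 LLTTCCbb=8 LLTTCcBb=8 LLTTCcbb=8 LLTtCCBb=16 LLTtCCbb=16 LLTtCcBb=16 LLTtCcbb=16 LLttCCBb=8 LLttCCbb=8 LLttCcBb=8 LLttCcbb=8 LlTTCCBb=8 LlTTCCbb=8 LlTTCcBb=8 LlTTCcbb=8 LlTtCCBb=16 LlTtCCbb=16 LlTtCcBb=16 LlTtCcbb=16 LlttCCBb=8 LlttCCbb=8 LlttCcBb=8 LlttCcbb=8
LLTtCCBb hits 16/256; gcd=16; 16÷16/256÷16 = 1/16

P(LLTtCCBb) = 1/16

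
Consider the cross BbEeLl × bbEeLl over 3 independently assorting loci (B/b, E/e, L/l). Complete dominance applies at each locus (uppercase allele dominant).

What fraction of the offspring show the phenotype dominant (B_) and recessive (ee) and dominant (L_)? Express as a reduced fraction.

P(B_ ee L_) = 3/32

BbEeLl gametes: BEL×1, BEl×1, BeL×1, Bel×1, bEL×1, bEl×1, beL×1, bel×1
bbEeLl gametes: bEL×2, bEl×2, beL×2, bel×2
BbEeLl×bbEeLl grid (8·8=64): BbEELL=2 BbEELl=4 BbEEll=2 BbEeLL=4 BbEeLl=8 BbEell=4 BbeeLL=2 BbeeLl=4 Bbeell=2 bbEELL=2 bbEELl=4 bbEEll=2 bbEeLL=4 bbEeLl=8 bbEell=4 bbeeLL=2 bbeeLl=4 bbeell=2
B_ ee L_ hits 6/64; gcd=2; 6÷2/64÷2 = 3/32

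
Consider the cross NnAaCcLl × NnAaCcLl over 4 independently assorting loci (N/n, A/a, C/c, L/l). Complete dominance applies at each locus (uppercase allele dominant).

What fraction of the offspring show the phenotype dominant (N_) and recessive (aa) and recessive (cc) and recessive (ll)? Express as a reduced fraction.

NnAaCcLl gametes: NACL×1, NACl×1, NAcL×1, NAcl×1, NaCL×1, NaCl×1, NacL×1, Nacl×1, nACL×1, nACl×1, nAcL×1, nAcl×1, naCL×1, naCl×1, nacL×1, nacl×1
NnAaCcLl gametes: NACL×1, NACl×1, NAcL×1, NAcl×1, NaCL×1, NaCl×1, NacL×1, Nacl×1, nACL×1, nACl×1, nAcL×1, nAcl×1, naCL×1, naCl×1, nacL×1, nacl×1
NnAaCcLl×NnAaCcLl grid (16·16=256): NNAACCLL=1 NNAACCLl=2 NNAACCll=1 NNAACcLL=2 NNAACcLl=4 NNAACcll=2 NNAAccLL=1 NNAAccLl=2 NNAAccll=1 NNAaCCLL=2 NNAaCCLl=4 NNAaCCll=2 NNAaCcLL=4 NNAaCcLl=8 NNAaCcll=4 NNAaccLL=2 NNAaccLl=4 NNAaccll=2 NNaaCCLL=1 NNaaCCLl=2 NNaaCCll=1 NNaaCcLL=2 NNaaCcLl=4 NNaaCcll=2 NNaaccLL=1 NNaaccLl=2 NNaaccll=1 NnAACCLL=2 NnAACCLl=4 NnAACCll=2 NnAACcLL=4 NnAACcLl=8 NnAACcll=4 NnAAccLL=2 NnAAccLl=4 NnAAccll=2 NnAaCCLL=4 NnAaCCLl=8 NnAaCCll=4 NnAaCcLL=8 NnAaCcLl=16 NnAaCcll=8 NnAaccLL=4 NnAaccLl=8 NnAaccll=4 NnaaCCLL=2 NnaaCCLl=4 NnaaCCll=2 NnaaCcLL=4 NnaaCcLl=8 NnaaCcll=4 NnaaccLL=2 NnaaccLl=4 Nnaaccll=2 nnAACCLL=1 nnAACCLl=2 nnAACCll=1 nnAACcLL=2 nnAACcLl=4 nnAACcll=2 nnAAccLL=1 nnAAccLl=2 nnAAccll=1 nnAaCCLL=2 nnAaCCLl=4 nnAaCCll=2 nnAaCcLL=4 nnAaCcLl=8 nnAaCcll=4 nnAaccLL=2 nnAaccLl=4 nnAaccll=2 nnaaCCLL=1 nnaaCCLl=2 nnaaCCll=1 nnaaCcLL=2 nnaaCcLl=4 nnaaCcll=2 nnaaccLL=1 nnaaccLl=2 nnaaccll=1
N_ aa cc ll hits 3/256; gcd=1; 3÷1/256÷1 = 3/256

P(N_ aa cc ll) = 3/256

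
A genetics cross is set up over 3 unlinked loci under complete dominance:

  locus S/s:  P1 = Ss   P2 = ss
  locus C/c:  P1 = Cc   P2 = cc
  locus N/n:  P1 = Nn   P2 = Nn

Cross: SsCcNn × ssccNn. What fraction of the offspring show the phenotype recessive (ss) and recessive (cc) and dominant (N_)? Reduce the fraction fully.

SsCcNn gametes: SCN×1, SCn×1, ScN×1, Scn×1, sCN×1, sCn×1, scN×1, scn×1
ssccNn gametes: scN×4, scn×4
SsCcNn×ssccNn grid (8·8=64): SsCcNN=4 SsCcNn=8 SsCcnn=4 SsccNN=4 SsccNn=8 Ssccnn=4 ssCcNN=4 ssCcNn=8 ssCcnn=4 ssccNN=4 ssccNn=8 ssccnn=4
ss cc N_ hits 12/64; gcd=4; 12÷4/64÷4 = 3/16

P(ss cc N_) = 3/16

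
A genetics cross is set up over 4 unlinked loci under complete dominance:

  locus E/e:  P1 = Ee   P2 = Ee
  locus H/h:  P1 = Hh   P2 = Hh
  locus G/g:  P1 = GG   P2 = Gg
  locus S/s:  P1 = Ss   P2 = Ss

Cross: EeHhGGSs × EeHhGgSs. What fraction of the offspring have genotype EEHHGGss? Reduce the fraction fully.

P(EEHHGGss) = 1/128

EeHhGGSs gametes: EHGS×2, EHGs×2, EhGS×2, EhGs×2, eHGS×2, eHGs×2, ehGS×2, ehGs×2
EeHhGgSs gametes: EHGS×1, EHGs×1, EHgS×1, EHgs×1, EhGS×1, EhGs×1, EhgS×1, Ehgs×1, eHGS×1, eHGs×1, eHgS×1, eHgs×1, ehGS×1, ehGs×1, ehgS×1, ehgs×1
EeHhGGSs×EeHhGgSs grid (16·16=256): EEHHGGSS=2 EEHHGGSs=4 EEHHGGss=2 EEHHGgSS=2 EEHHGgSs=4 EEHHGgss=2 EEHhGGSS=4 EEHhGGSs=8 EEHhGGss=4 EEHhGgSS=4 EEHhGgSs=8 EEHhGgss=4 EEhhGGSS=2 EEhhGGSs=4 EEhhGGss=2 EEhhGgSS=2 EEhhGgSs=4 EEhhGgss=2 EeHHGGSS=4 EeHHGGSs=8 EeHHGGss=4 EeHHGgSS=4 EeHHGgSs=8 EeHHGgss=4 EeHhGGSS=8 EeHhGGSs=16 EeHhGGss=8 EeHhGgSS=8 EeHhGgSs=16 EeHhGgss=8 EehhGGSS=4 EehhGGSs=8 EehhGGss=4 EehhGgSS=4 EehhGgSs=8 EehhGgss=4 eeHHGGSS=2 eeHHGGSs=4 eeHHGGss=2 eeHHGgSS=2 eeHHGgSs=4 eeHHGgss=2 eeHhGGSS=4 eeHhGGSs=8 eeHhGGss=4 eeHhGgSS=4 eeHhGgSs=8 eeHhGgss=4 eehhGGSS=2 eehhGGSs=4 eehhGGss=2 eehhGgSS=2 eehhGgSs=4 eehhGgss=2
EEHHGGss hits 2/256; gcd=2; 2÷2/256÷2 = 1/128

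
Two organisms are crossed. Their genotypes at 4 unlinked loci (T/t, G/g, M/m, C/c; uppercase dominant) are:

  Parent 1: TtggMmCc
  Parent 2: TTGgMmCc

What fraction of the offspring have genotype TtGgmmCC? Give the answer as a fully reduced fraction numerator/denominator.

TtggMmCc gametes: TgMC×2, TgMc×2, TgmC×2, Tgmc×2, tgMC×2, tgMc×2, tgmC×2, tgmc×2
TTGgMmCc gametes: TGMC×2, TGMc×2, TGmC×2, TGmc×2, TgMC×2, TgMc×2, TgmC×2, Tgmc×2
TtggMmCc×TTGgMmCc grid (16·16=256): TTGgMMCC=4 TTGgMMCc=8 TTGgMMcc=4 TTGgMmCC=8 TTGgMmCc=16 TTGgMmcc=8 TTGgmmCC=4 TTGgmmCc=8 TTGgmmcc=4 TTggMMCC=4 TTggMMCc=8 TTggMMcc=4 TTggMmCC=8 TTggMmCc=16 TTggMmcc=8 TTggmmCC=4 TTggmmCc=8 TTggmmcc=4 TtGgMMCC=4 TtGgMMCc=8 TtGgMMcc=4 TtGgMmCC=8 TtGgMmCc=16 TtGgMmcc=8 TtGgmmCC=4 TtGgmmCc=8 TtGgmmcc=4 TtggMMCC=4 TtggMMCc=8 TtggMMcc=4 TtggMmCC=8 TtggMmCc=16 TtggMmcc=8 TtggmmCC=4 TtggmmCc=8 Ttggmmcc=4
TtGgmmCC hits 4/256; gcd=4; 4÷4/256÷4 = 1/64

P(TtGgmmCC) = 1/64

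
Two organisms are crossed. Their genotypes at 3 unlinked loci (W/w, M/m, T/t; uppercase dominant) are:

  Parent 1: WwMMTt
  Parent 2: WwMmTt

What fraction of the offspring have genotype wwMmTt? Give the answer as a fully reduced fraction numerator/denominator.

P(wwMmTt) = 1/16

WwMMTt gametes: WMT×2, WMt×2, wMT×2, wMt×2
WwMmTt gametes: WMT×1, WMt×1, WmT×1, Wmt×1, wMT×1, wMt×1, wmT×1, wmt×1
WwMMTt×WwMmTt grid (8·8=64): WWMMTT=2 WWMMTt=4 WWMMtt=2 WWMmTT=2 WWMmTt=4 WWMmtt=2 WwMMTT=4 WwMMTt=8 WwMMtt=4 WwMmTT=4 WwMmTt=8 WwMmtt=4 wwMMTT=2 wwMMTt=4 wwMMtt=2 wwMmTT=2 wwMmTt=4 wwMmtt=2
wwMmTt hits 4/64; gcd=4; 4÷4/64÷4 = 1/16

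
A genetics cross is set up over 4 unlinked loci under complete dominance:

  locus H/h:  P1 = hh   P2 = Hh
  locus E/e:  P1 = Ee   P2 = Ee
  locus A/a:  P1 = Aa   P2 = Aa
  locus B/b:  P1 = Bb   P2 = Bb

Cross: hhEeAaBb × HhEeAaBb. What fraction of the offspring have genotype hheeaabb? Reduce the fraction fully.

hhEeAaBb gametes: hEAB×2, hEAb×2, hEaB×2, hEab×2, heAB×2, heAb×2, heaB×2, heab×2
HhEeAaBb gametes: HEAB×1, HEAb×1, HEaB×1, HEab×1, HeAB×1, HeAb×1, HeaB×1, Heab×1, hEAB×1, hEAb×1, hEaB×1, hEab×1, heAB×1, heAb×1, heaB×1, heab×1
hhEeAaBb×HhEeAaBb grid (16·16=256): HhEEAABB=2 HhEEAABb=4 HhEEAAbb=2 HhEEAaBB=4 HhEEAaBb=8 HhEEAabb=4 HhEEaaBB=2 HhEEaaBb=4 HhEEaabb=2 HhEeAABB=4 HhEeAABb=8 HhEeAAbb=4 HhEeAaBB=8 HhEeAaBb=16 HhEeAabb=8 HhEeaaBB=4 HhEeaaBb=8 HhEeaabb=4 HheeAABB=2 HheeAABb=4 HheeAAbb=2 HheeAaBB=4 HheeAaBb=8 HheeAabb=4 HheeaaBB=2 HheeaaBb=4 Hheeaabb=2 hhEEAABB=2 hhEEAABb=4 hhEEAAbb=2 hhEEAaBB=4 hhEEAaBb=8 hhEEAabb=4 hhEEaaBB=2 hhEEaaBb=4 hhEEaabb=2 hhEeAABB=4 hhEeAABb=8 hhEeAAbb=4 hhEeAaBB=8 hhEeAaBb=16 hhEeAabb=8 hhEeaaBB=4 hhEeaaBb=8 hhEeaabb=4 hheeAABB=2 hheeAABb=4 hheeAAbb=2 hheeAaBB=4 hheeAaBb=8 hheeAabb=4 hheeaaBB=2 hheeaaBb=4 hheeaabb=2
hheeaabb hits 2/256; gcd=2; 2÷2/256÷2 = 1/128

P(hheeaabb) = 1/128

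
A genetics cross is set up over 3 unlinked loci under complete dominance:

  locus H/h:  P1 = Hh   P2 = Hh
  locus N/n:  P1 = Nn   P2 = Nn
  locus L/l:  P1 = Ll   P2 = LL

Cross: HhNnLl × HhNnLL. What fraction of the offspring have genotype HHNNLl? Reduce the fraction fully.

HhNnLl gametes: HNL×1, HNl×1, HnL×1, Hnl×1, hNL×1, hNl×1, hnL×1, hnl×1
HhNnLL gametes: HNL×2, HnL×2, hNL×2, hnL×2
HhNnLl×HhNnLL grid (8·8=64): HHNNLL=2 HHNNLl=2 HHNnLL=4 HHNnLl=4 HHnnLL=2 HHnnLl=2 HhNNLL=4 HhNNLl=4 HhNnLL=8 HhNnLl=8 HhnnLL=4 HhnnLl=4 hhNNLL=2 hhNNLl=2 hhNnLL=4 hhNnLl=4 hhnnLL=2 hhnnLl=2
HHNNLl hits 2/64; gcd=2; 2÷2/64÷2 = 1/32

P(HHNNLl) = 1/32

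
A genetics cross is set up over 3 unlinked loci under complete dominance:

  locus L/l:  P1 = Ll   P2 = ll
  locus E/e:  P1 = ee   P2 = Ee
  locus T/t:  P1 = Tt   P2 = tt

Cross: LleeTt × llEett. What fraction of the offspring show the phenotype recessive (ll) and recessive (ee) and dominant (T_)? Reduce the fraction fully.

P(ll ee T_) = 1/8

LleeTt gametes: LeT×2, Let×2, leT×2, let×2
llEett gametes: lEt×4, let×4
LleeTt×llEett grid (8·8=64): LlEeTt=8 LlEett=8 LleeTt=8 Lleett=8 llEeTt=8 llEett=8 lleeTt=8 lleett=8
ll ee T_ hits 8/64; gcd=8; 8÷8/64÷8 = 1/8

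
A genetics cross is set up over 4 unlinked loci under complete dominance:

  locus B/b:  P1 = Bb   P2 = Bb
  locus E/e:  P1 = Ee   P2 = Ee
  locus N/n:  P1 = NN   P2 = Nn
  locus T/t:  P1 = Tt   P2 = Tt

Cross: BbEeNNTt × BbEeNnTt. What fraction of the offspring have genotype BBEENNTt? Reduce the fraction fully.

BbEeNNTt gametes: BENT×2, BENt×2, BeNT×2, BeNt×2, bENT×2, bENt×2, beNT×2, beNt×2
BbEeNnTt gametes: BENT×1, BENt×1, BEnT×1, BEnt×1, BeNT×1, BeNt×1, BenT×1, Bent×1, bENT×1, bENt×1, bEnT×1, bEnt×1, beNT×1, beNt×1, benT×1, bent×1
BbEeNNTt×BbEeNnTt grid (16·16=256): BBEENNTT=2 BBEENNTt=4 BBEENNtt=2 BBEENnTT=2 BBEENnTt=4 BBEENntt=2 BBEeNNTT=4 BBEeNNTt=8 BBEeNNtt=4 BBEeNnTT=4 BBEeNnTt=8 BBEeNntt=4 BBeeNNTT=2 BBeeNNTt=4 BBeeNNtt=2 BBeeNnTT=2 BBeeNnTt=4 BBeeNntt=2 BbEENNTT=4 BbEENNTt=8 BbEENNtt=4 BbEENnTT=4 BbEENnTt=8 BbEENntt=4 BbEeNNTT=8 BbEeNNTt=16 BbEeNNtt=8 BbEeNnTT=8 BbEeNnTt=16 BbEeNntt=8 BbeeNNTT=4 BbeeNNTt=8 BbeeNNtt=4 BbeeNnTT=4 BbeeNnTt=8 BbeeNntt=4 bbEENNTT=2 bbEENNTt=4 bbEENNtt=2 bbEENnTT=2 bbEENnTt=4 bbEENntt=2 bbEeNNTT=4 bbEeNNTt=8 bbEeNNtt=4 bbEeNnTT=4 bbEeNnTt=8 bbEeNntt=4 bbeeNNTT=2 bbeeNNTt=4 bbeeNNtt=2 bbeeNnTT=2 bbeeNnTt=4 bbeeNntt=2
BBEENNTt hits 4/256; gcd=4; 4÷4/256÷4 = 1/64

P(BBEENNTt) = 1/64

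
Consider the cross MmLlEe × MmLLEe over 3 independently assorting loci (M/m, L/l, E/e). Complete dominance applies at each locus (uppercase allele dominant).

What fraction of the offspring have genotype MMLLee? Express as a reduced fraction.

MmLlEe gametes: MLE×1, MLe×1, MlE×1, Mle×1, mLE×1, mLe×1, mlE×1, mle×1
MmLLEe gametes: MLE×2, MLe×2, mLE×2, mLe×2
MmLlEe×MmLLEe grid (8·8=64): MMLLEE=2 MMLLEe=4 MMLLee=2 MMLlEE=2 MMLlEe=4 MMLlee=2 MmLLEE=4 MmLLEe=8 MmLLee=4 MmLlEE=4 MmLlEe=8 MmLlee=4 mmLLEE=2 mmLLEe=4 mmLLee=2 mmLlEE=2 mmLlEe=4 mmLlee=2
MMLLee hits 2/64; gcd=2; 2÷2/64÷2 = 1/32

P(MMLLee) = 1/32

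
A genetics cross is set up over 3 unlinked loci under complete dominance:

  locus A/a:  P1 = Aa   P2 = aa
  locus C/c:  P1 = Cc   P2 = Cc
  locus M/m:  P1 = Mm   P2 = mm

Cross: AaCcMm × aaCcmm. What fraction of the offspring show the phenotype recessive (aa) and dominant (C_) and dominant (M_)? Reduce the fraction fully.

P(aa C_ M_) = 3/16

AaCcMm gametes: ACM×1, ACm×1, AcM×1, Acm×1, aCM×1, aCm×1, acM×1, acm×1
aaCcmm gametes: aCm×4, acm×4
AaCcMm×aaCcmm grid (8·8=64): AaCCMm=4 AaCCmm=4 AaCcMm=8 AaCcmm=8 AaccMm=4 Aaccmm=4 aaCCMm=4 aaCCmm=4 aaCcMm=8 aaCcmm=8 aaccMm=4 aaccmm=4
aa C_ M_ hits 12/64; gcd=4; 12÷4/64÷4 = 3/16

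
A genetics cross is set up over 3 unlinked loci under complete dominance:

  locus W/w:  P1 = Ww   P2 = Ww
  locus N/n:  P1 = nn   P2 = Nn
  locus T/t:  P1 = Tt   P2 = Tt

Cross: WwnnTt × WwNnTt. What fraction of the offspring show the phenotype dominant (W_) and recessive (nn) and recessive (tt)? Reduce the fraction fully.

WwnnTt gametes: WnT×2, Wnt×2, wnT×2, wnt×2
WwNnTt gametes: WNT×1, WNt×1, WnT×1, Wnt×1, wNT×1, wNt×1, wnT×1, wnt×1
WwnnTt×WwNnTt grid (8·8=64): WWNnTT=2 WWNnTt=4 WWNntt=2 WWnnTT=2 WWnnTt=4 WWnntt=2 WwNnTT=4 WwNnTt=8 WwNntt=4 WwnnTT=4 WwnnTt=8 Wwnntt=4 wwNnTT=2 wwNnTt=4 wwNntt=2 wwnnTT=2 wwnnTt=4 wwnntt=2
W_ nn tt hits 6/64; gcd=2; 6÷2/64÷2 = 3/32

P(W_ nn tt) = 3/32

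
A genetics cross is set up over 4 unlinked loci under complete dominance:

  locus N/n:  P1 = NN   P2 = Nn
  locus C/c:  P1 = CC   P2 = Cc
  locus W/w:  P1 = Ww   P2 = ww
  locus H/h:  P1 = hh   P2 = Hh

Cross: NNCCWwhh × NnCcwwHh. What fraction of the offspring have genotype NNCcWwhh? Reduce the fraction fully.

NNCCWwhh gametes: NCWh×8, NCwh×8
NnCcwwHh gametes: NCwH×2, NCwh×2, NcwH×2, Ncwh×2, nCwH×2, nCwh×2, ncwH×2, ncwh×2
NNCCWwhh×NnCcwwHh grid (16·16=256): NNCCWwHh=16 NNCCWwhh=16 NNCCwwHh=16 NNCCwwhh=16 NNCcWwHh=16 NNCcWwhh=16 NNCcwwHh=16 NNCcwwhh=16 NnCCWwHh=16 NnCCWwhh=16 NnCCwwHh=16 NnCCwwhh=16 NnCcWwHh=16 NnCcWwhh=16 NnCcwwHh=16 NnCcwwhh=16
NNCcWwhh hits 16/256; gcd=16; 16÷16/256÷16 = 1/16

P(NNCcWwhh) = 1/16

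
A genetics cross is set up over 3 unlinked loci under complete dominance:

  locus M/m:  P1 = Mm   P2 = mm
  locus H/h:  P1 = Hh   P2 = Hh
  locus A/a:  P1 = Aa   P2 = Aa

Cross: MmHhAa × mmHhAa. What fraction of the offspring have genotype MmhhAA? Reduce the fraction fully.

MmHhAa gametes: MHA×1, MHa×1, MhA×1, Mha×1, mHA×1, mHa×1, mhA×1, mha×1
mmHhAa gametes: mHA×2, mHa×2, mhA×2, mha×2
MmHhAa×mmHhAa grid (8·8=64): MmHHAA=2 MmHHAa=4 MmHHaa=2 MmHhAA=4 MmHhAa=8 MmHhaa=4 MmhhAA=2 MmhhAa=4 Mmhhaa=2 mmHHAA=2 mmHHAa=4 mmHHaa=2 mmHhAA=4 mmHhAa=8 mmHhaa=4 mmhhAA=2 mmhhAa=4 mmhhaa=2
MmhhAA hits 2/64; gcd=2; 2÷2/64÷2 = 1/32

P(MmhhAA) = 1/32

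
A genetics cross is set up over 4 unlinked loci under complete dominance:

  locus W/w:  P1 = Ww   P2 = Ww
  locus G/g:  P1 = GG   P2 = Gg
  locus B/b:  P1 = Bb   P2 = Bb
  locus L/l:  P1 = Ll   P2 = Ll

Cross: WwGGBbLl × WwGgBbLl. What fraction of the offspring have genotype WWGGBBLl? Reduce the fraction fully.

WwGGBbLl gametes: WGBL×2, WGBl×2, WGbL×2, WGbl×2, wGBL×2, wGBl×2, wGbL×2, wGbl×2
WwGgBbLl gametes: WGBL×1, WGBl×1, WGbL×1, WGbl×1, WgBL×1, WgBl×1, WgbL×1, Wgbl×1, wGBL×1, wGBl×1, wGbL×1, wGbl×1, wgBL×1, wgBl×1, wgbL×1, wgbl×1
WwGGBbLl×WwGgBbLl grid (16·16=256): WWGGBBLL=2 WWGGBBLl=4 WWGGBBll=2 WWGGBbLL=4 WWGGBbLl=8 WWGGBbll=4 WWGGbbLL=2 WWGGbbLl=4 WWGGbbll=2 WWGgBBLL=2 WWGgBBLl=4 WWGgBBll=2 WWGgBbLL=4 WWGgBbLl=8 WWGgBbll=4 WWGgbbLL=2 WWGgbbLl=4 WWGgbbll=2 WwGGBBLL=4 WwGGBBLl=8 WwGGBBll=4 WwGGBbLL=8 WwGGBbLl=16 WwGGBbll=8 WwGGbbLL=4 WwGGbbLl=8 WwGGbbll=4 WwGgBBLL=4 WwGgBBLl=8 WwGgBBll=4 WwGgBbLL=8 WwGgBbLl=16 WwGgBbll=8 WwGgbbLL=4 WwGgbbLl=8 WwGgbbll=4 wwGGBBLL=2 wwGGBBLl=4 wwGGBBll=2 wwGGBbLL=4 wwGGBbLl=8 wwGGBbll=4 wwGGbbLL=2 wwGGbbLl=4 wwGGbbll=2 wwGgBBLL=2 wwGgBBLl=4 wwGgBBll=2 wwGgBbLL=4 wwGgBbLl=8 wwGgBbll=4 wwGgbbLL=2 wwGgbbLl=4 wwGgbbll=2
WWGGBBLl hits 4/256; gcd=4; 4÷4/256÷4 = 1/64

P(WWGGBBLl) = 1/64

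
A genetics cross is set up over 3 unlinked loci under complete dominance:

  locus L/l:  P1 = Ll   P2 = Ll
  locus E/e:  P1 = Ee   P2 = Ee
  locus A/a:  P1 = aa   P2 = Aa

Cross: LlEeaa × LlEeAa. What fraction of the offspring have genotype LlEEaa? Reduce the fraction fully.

P(LlEEaa) = 1/16

LlEeaa gametes: LEa×2, Lea×2, lEa×2, lea×2
LlEeAa gametes: LEA×1, LEa×1, LeA×1, Lea×1, lEA×1, lEa×1, leA×1, lea×1
LlEeaa×LlEeAa grid (8·8=64): LLEEAa=2 LLEEaa=2 LLEeAa=4 LLEeaa=4 LLeeAa=2 LLeeaa=2 LlEEAa=4 LlEEaa=4 LlEeAa=8 LlEeaa=8 LleeAa=4 Lleeaa=4 llEEAa=2 llEEaa=2 llEeAa=4 llEeaa=4 lleeAa=2 lleeaa=2
LlEEaa hits 4/64; gcd=4; 4÷4/64÷4 = 1/16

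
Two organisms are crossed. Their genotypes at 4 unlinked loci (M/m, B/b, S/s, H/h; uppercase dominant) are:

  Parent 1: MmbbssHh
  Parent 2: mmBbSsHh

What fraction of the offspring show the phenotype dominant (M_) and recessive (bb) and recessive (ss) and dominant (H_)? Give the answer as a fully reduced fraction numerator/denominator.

MmbbssHh gametes: MbsH×4, Mbsh×4, mbsH×4, mbsh×4
mmBbSsHh gametes: mBSH×2, mBSh×2, mBsH×2, mBsh×2, mbSH×2, mbSh×2, mbsH×2, mbsh×2
MmbbssHh×mmBbSsHh grid (16·16=256): MmBbSsHH=8 MmBbSsHh=16 MmBbSshh=8 MmBbssHH=8 MmBbssHh=16 MmBbsshh=8 MmbbSsHH=8 MmbbSsHh=16 MmbbSshh=8 MmbbssHH=8 MmbbssHh=16 Mmbbsshh=8 mmBbSsHH=8 mmBbSsHh=16 mmBbSshh=8 mmBbssHH=8 mmBbssHh=16 mmBbsshh=8 mmbbSsHH=8 mmbbSsHh=16 mmbbSshh=8 mmbbssHH=8 mmbbssHh=16 mmbbsshh=8
M_ bb ss H_ hits 24/256; gcd=8; 24÷8/256÷8 = 3/32

P(M_ bb ss H_) = 3/32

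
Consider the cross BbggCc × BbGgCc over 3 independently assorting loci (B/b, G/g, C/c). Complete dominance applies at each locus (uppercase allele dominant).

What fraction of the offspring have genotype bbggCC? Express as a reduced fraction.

P(bbggCC) = 1/32

BbggCc gametes: BgC×2, Bgc×2, bgC×2, bgc×2
BbGgCc gametes: BGC×1, BGc×1, BgC×1, Bgc×1, bGC×1, bGc×1, bgC×1, bgc×1
BbggCc×BbGgCc grid (8·8=64): BBGgCC=2 BBGgCc=4 BBGgcc=2 BBggCC=2 BBggCc=4 BBggcc=2 BbGgCC=4 BbGgCc=8 BbGgcc=4 BbggCC=4 BbggCc=8 Bbggcc=4 bbGgCC=2 bbGgCc=4 bbGgcc=2 bbggCC=2 bbggCc=4 bbggcc=2
bbggCC hits 2/64; gcd=2; 2÷2/64÷2 = 1/32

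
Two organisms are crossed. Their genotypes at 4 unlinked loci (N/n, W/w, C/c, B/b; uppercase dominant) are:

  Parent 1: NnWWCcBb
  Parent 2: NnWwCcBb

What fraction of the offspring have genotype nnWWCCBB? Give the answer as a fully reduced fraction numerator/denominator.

NnWWCcBb gametes: NWCB×2, NWCb×2, NWcB×2, NWcb×2, nWCB×2, nWCb×2, nWcB×2, nWcb×2
NnWwCcBb gametes: NWCB×1, NWCb×1, NWcB×1, NWcb×1, NwCB×1, NwCb×1, NwcB×1, Nwcb×1, nWCB×1, nWCb×1, nWcB×1, nWcb×1, nwCB×1, nwCb×1, nwcB×1, nwcb×1
NnWWCcBb×NnWwCcBb grid (16·16=256): NNWWCCBB=2 NNWWCCBb=4 NNWWCCbb=2 NNWWCcBB=4 NNWWCcBb=8 NNWWCcbb=4 NNWWccBB=2 NNWWccBb=4 NNWWccbb=2 NNWwCCBB=2 NNWwCCBb=4 NNWwCCbb=2 NNWwCcBB=4 NNWwCcBb=8 NNWwCcbb=4 NNWwccBB=2 NNWwccBb=4 NNWwccbb=2 NnWWCCBB=4 NnWWCCBb=8 NnWWCCbb=4 NnWWCcBB=8 NnWWCcBb=16 NnWWCcbb=8 NnWWccBB=4 NnWWccBb=8 NnWWccbb=4 NnWwCCBB=4 NnWwCCBb=8 NnWwCCbb=4 NnWwCcBB=8 NnWwCcBb=16 NnWwCcbb=8 NnWwccBB=4 NnWwccBb=8 NnWwccbb=4 nnWWCCBB=2 nnWWCCBb=4 nnWWCCbb=2 nnWWCcBB=4 nnWWCcBb=8 nnWWCcbb=4 nnWWccBB=2 nnWWccBb=4 nnWWccbb=2 nnWwCCBB=2 nnWwCCBb=4 nnWwCCbb=2 nnWwCcBB=4 nnWwCcBb=8 nnWwCcbb=4 nnWwccBB=2 nnWwccBb=4 nnWwccbb=2
nnWWCCBB hits 2/256; gcd=2; 2÷2/256÷2 = 1/128

P(nnWWCCBB) = 1/128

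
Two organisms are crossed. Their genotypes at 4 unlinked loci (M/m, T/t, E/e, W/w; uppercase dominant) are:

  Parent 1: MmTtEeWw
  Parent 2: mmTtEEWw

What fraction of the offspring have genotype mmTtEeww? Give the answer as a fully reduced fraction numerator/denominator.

P(mmTtEeww) = 1/32

MmTtEeWw gametes: MTEW×1, MTEw×1, MTeW×1, MTew×1, MtEW×1, MtEw×1, MteW×1, Mtew×1, mTEW×1, mTEw×1, mTeW×1, mTew×1, mtEW×1, mtEw×1, mteW×1, mtew×1
mmTtEEWw gametes: mTEW×4, mTEw×4, mtEW×4, mtEw×4
MmTtEeWw×mmTtEEWw grid (16·16=256): MmTTEEWW=4 MmTTEEWw=8 MmTTEEww=4 MmTTEeWW=4 MmTTEeWw=8 MmTTEeww=4 MmTtEEWW=8 MmTtEEWw=16 MmTtEEww=8 MmTtEeWW=8 MmTtEeWw=16 MmTtEeww=8 MmttEEWW=4 MmttEEWw=8 MmttEEww=4 MmttEeWW=4 MmttEeWw=8 MmttEeww=4 mmTTEEWW=4 mmTTEEWw=8 mmTTEEww=4 mmTTEeWW=4 mmTTEeWw=8 mmTTEeww=4 mmTtEEWW=8 mmTtEEWw=16 mmTtEEww=8 mmTtEeWW=8 mmTtEeWw=16 mmTtEeww=8 mmttEEWW=4 mmttEEWw=8 mmttEEww=4 mmttEeWW=4 mmttEeWw=8 mmttEeww=4
mmTtEeww hits 8/256; gcd=8; 8÷8/256÷8 = 1/32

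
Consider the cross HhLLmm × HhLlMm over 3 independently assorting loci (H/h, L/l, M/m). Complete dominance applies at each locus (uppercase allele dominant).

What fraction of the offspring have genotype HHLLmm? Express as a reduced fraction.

P(HHLLmm) = 1/16

HhLLmm gametes: HLm×4, hLm×4
HhLlMm gametes: HLM×1, HLm×1, HlM×1, Hlm×1, hLM×1, hLm×1, hlM×1, hlm×1
HhLLmm×HhLlMm grid (8·8=64): HHLLMm=4 HHLLmm=4 HHLlMm=4 HHLlmm=4 HhLLMm=8 HhLLmm=8 HhLlMm=8 HhLlmm=8 hhLLMm=4 hhLLmm=4 hhLlMm=4 hhLlmm=4
HHLLmm hits 4/64; gcd=4; 4÷4/64÷4 = 1/16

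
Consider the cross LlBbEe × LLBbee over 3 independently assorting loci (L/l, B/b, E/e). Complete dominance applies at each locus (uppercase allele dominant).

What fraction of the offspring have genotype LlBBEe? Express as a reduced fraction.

LlBbEe gametes: LBE×1, LBe×1, LbE×1, Lbe×1, lBE×1, lBe×1, lbE×1, lbe×1
LLBbee gametes: LBe×4, Lbe×4
LlBbEe×LLBbee grid (8·8=64): LLBBEe=4 LLBBee=4 LLBbEe=8 LLBbee=8 LLbbEe=4 LLbbee=4 LlBBEe=4 LlBBee=4 LlBbEe=8 LlBbee=8 LlbbEe=4 Llbbee=4
LlBBEe hits 4/64; gcd=4; 4÷4/64÷4 = 1/16

P(LlBBEe) = 1/16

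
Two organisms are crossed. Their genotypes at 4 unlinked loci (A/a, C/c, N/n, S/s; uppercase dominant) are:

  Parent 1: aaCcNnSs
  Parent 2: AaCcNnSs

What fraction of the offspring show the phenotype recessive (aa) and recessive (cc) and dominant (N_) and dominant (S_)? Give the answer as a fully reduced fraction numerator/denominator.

aaCcNnSs gametes: aCNS×2, aCNs×2, aCnS×2, aCns×2, acNS×2, acNs×2, acnS×2, acns×2
AaCcNnSs gametes: ACNS×1, ACNs×1, ACnS×1, ACns×1, AcNS×1, AcNs×1, AcnS×1, Acns×1, aCNS×1, aCNs×1, aCnS×1, aCns×1, acNS×1, acNs×1, acnS×1, acns×1
aaCcNnSs×AaCcNnSs grid (16·16=256): AaCCNNSS=2 AaCCNNSs=4 AaCCNNss=2 AaCCNnSS=4 AaCCNnSs=8 AaCCNnss=4 AaCCnnSS=2 AaCCnnSs=4 AaCCnnss=2 AaCcNNSS=4 AaCcNNSs=8 AaCcNNss=4 AaCcNnSS=8 AaCcNnSs=16 AaCcNnss=8 AaCcnnSS=4 AaCcnnSs=8 AaCcnnss=4 AaccNNSS=2 AaccNNSs=4 AaccNNss=2 AaccNnSS=4 AaccNnSs=8 AaccNnss=4 AaccnnSS=2 AaccnnSs=4 Aaccnnss=2 aaCCNNSS=2 aaCCNNSs=4 aaCCNNss=2 aaCCNnSS=4 aaCCNnSs=8 aaCCNnss=4 aaCCnnSS=2 aaCCnnSs=4 aaCCnnss=2 aaCcNNSS=4 aaCcNNSs=8 aaCcNNss=4 aaCcNnSS=8 aaCcNnSs=16 aaCcNnss=8 aaCcnnSS=4 aaCcnnSs=8 aaCcnnss=4 aaccNNSS=2 aaccNNSs=4 aaccNNss=2 aaccNnSS=4 aaccNnSs=8 aaccNnss=4 aaccnnSS=2 aaccnnSs=4 aaccnnss=2
aa cc N_ S_ hits 18/256; gcd=2; 18÷2/256÷2 = 9/128

P(aa cc N_ S_) = 9/128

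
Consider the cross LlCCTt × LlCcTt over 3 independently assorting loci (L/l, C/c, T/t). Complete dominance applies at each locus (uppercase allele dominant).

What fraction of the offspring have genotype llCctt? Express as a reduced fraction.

LlCCTt gametes: LCT×2, LCt×2, lCT×2, lCt×2
LlCcTt gametes: LCT×1, LCt×1, LcT×1, Lct×1, lCT×1, lCt×1, lcT×1, lct×1
LlCCTt×LlCcTt grid (8·8=64): LLCCTT=2 LLCCTt=4 LLCCtt=2 LLCcTT=2 LLCcTt=4 LLCctt=2 LlCCTT=4 LlCCTt=8 LlCCtt=4 LlCcTT=4 LlCcTt=8 LlCctt=4 llCCTT=2 llCCTt=4 llCCtt=2 llCcTT=2 llCcTt=4 llCctt=2
llCctt hits 2/64; gcd=2; 2÷2/64÷2 = 1/32

P(llCctt) = 1/32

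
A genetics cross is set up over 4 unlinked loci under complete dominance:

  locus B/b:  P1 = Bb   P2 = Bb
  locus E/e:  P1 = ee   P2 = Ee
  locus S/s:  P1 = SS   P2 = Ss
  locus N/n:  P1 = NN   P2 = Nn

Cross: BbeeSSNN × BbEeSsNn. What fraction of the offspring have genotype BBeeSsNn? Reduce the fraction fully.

P(BBeeSsNn) = 1/32

BbeeSSNN gametes: BeSN×8, beSN×8
BbEeSsNn gametes: BESN×1, BESn×1, BEsN×1, BEsn×1, BeSN×1, BeSn×1, BesN×1, Besn×1, bESN×1, bESn×1, bEsN×1, bEsn×1, beSN×1, beSn×1, besN×1, besn×1
BbeeSSNN×BbEeSsNn grid (16·16=256): BBEeSSNN=8 BBEeSSNn=8 BBEeSsNN=8 BBEeSsNn=8 BBeeSSNN=8 BBeeSSNn=8 BBeeSsNN=8 BBeeSsNn=8 BbEeSSNN=16 BbEeSSNn=16 BbEeSsNN=16 BbEeSsNn=16 BbeeSSNN=16 BbeeSSNn=16 BbeeSsNN=16 BbeeSsNn=16 bbEeSSNN=8 bbEeSSNn=8 bbEeSsNN=8 bbEeSsNn=8 bbeeSSNN=8 bbeeSSNn=8 bbeeSsNN=8 bbeeSsNn=8
BBeeSsNn hits 8/256; gcd=8; 8÷8/256÷8 = 1/32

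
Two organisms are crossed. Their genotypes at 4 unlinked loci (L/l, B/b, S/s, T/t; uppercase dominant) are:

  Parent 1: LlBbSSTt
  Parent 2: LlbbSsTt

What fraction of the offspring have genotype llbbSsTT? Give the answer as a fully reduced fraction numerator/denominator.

LlBbSSTt gametes: LBST×2, LBSt×2, LbST×2, LbSt×2, lBST×2, lBSt×2, lbST×2, lbSt×2
LlbbSsTt gametes: LbST×2, LbSt×2, LbsT×2, Lbst×2, lbST×2, lbSt×2, lbsT×2, lbst×2
LlBbSSTt×LlbbSsTt grid (16·16=256): LLBbSSTT=4 LLBbSSTt=8 LLBbSStt=4 LLBbSsTT=4 LLBbSsTt=8 LLBbSstt=4 LLbbSSTT=4 LLbbSSTt=8 LLbbSStt=4 LLbbSsTT=4 LLbbSsTt=8 LLbbSstt=4 LlBbSSTT=8 LlBbSSTt=16 LlBbSStt=8 LlBbSsTT=8 LlBbSsTt=16 LlBbSstt=8 LlbbSSTT=8 LlbbSSTt=16 LlbbSStt=8 LlbbSsTT=8 LlbbSsTt=16 LlbbSstt=8 llBbSSTT=4 llBbSSTt=8 llBbSStt=4 llBbSsTT=4 llBbSsTt=8 llBbSstt=4 llbbSSTT=4 llbbSSTt=8 llbbSStt=4 llbbSsTT=4 llbbSsTt=8 llbbSstt=4
llbbSsTT hits 4/256; gcd=4; 4÷4/256÷4 = 1/64

P(llbbSsTT) = 1/64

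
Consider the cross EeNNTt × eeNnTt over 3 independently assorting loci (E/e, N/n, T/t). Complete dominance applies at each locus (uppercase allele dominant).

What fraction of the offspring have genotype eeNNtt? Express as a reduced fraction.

EeNNTt gametes: ENT×2, ENt×2, eNT×2, eNt×2
eeNnTt gametes: eNT×2, eNt×2, enT×2, ent×2
EeNNTt×eeNnTt grid (8·8=64): EeNNTT=4 EeNNTt=8 EeNNtt=4 EeNnTT=4 EeNnTt=8 EeNntt=4 eeNNTT=4 eeNNTt=8 eeNNtt=4 eeNnTT=4 eeNnTt=8 eeNntt=4
eeNNtt hits 4/64; gcd=4; 4÷4/64÷4 = 1/16

P(eeNNtt) = 1/16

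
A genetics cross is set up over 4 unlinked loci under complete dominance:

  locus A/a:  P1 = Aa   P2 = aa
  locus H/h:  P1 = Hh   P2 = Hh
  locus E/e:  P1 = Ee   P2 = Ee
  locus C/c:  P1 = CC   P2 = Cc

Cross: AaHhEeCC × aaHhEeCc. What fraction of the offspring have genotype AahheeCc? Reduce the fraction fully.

AaHhEeCC gametes: AHEC×2, AHeC×2, AhEC×2, AheC×2, aHEC×2, aHeC×2, ahEC×2, aheC×2
aaHhEeCc gametes: aHEC×2, aHEc×2, aHeC×2, aHec×2, ahEC×2, ahEc×2, aheC×2, ahec×2
AaHhEeCC×aaHhEeCc grid (16·16=256): AaHHEECC=4 AaHHEECc=4 AaHHEeCC=8 AaHHEeCc=8 AaHHeeCC=4 AaHHeeCc=4 AaHhEECC=8 AaHhEECc=8 AaHhEeCC=16 AaHhEeCc=16 AaHheeCC=8 AaHheeCc=8 AahhEECC=4 AahhEECc=4 AahhEeCC=8 AahhEeCc=8 AahheeCC=4 AahheeCc=4 aaHHEECC=4 aaHHEECc=4 aaHHEeCC=8 aaHHEeCc=8 aaHHeeCC=4 aaHHeeCc=4 aaHhEECC=8 aaHhEECc=8 aaHhEeCC=16 aaHhEeCc=16 aaHheeCC=8 aaHheeCc=8 aahhEECC=4 aahhEECc=4 aahhEeCC=8 aahhEeCc=8 aahheeCC=4 aahheeCc=4
AahheeCc hits 4/256; gcd=4; 4÷4/256÷4 = 1/64

P(AahheeCc) = 1/64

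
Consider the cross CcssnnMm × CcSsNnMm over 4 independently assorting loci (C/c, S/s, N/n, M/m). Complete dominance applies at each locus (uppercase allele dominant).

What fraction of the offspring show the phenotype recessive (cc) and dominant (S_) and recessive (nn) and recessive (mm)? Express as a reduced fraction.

CcssnnMm gametes: CsnM×4, Csnm×4, csnM×4, csnm×4
CcSsNnMm gametes: CSNM×1, CSNm×1, CSnM×1, CSnm×1, CsNM×1, CsNm×1, CsnM×1, Csnm×1, cSNM×1, cSNm×1, cSnM×1, cSnm×1, csNM×1, csNm×1, csnM×1, csnm×1
CcssnnMm×CcSsNnMm grid (16·16=256): CCSsNnMM=4 CCSsNnMm=8 CCSsNnmm=4 CCSsnnMM=4 CCSsnnMm=8 CCSsnnmm=4 CCssNnMM=4 CCssNnMm=8 CCssNnmm=4 CCssnnMM=4 CCssnnMm=8 CCssnnmm=4 CcSsNnMM=8 CcSsNnMm=16 CcSsNnmm=8 CcSsnnMM=8 CcSsnnMm=16 CcSsnnmm=8 CcssNnMM=8 CcssNnMm=16 CcssNnmm=8 CcssnnMM=8 CcssnnMm=16 Ccssnnmm=8 ccSsNnMM=4 ccSsNnMm=8 ccSsNnmm=4 ccSsnnMM=4 ccSsnnMm=8 ccSsnnmm=4 ccssNnMM=4 ccssNnMm=8 ccssNnmm=4 ccssnnMM=4 ccssnnMm=8 ccssnnmm=4
cc S_ nn mm hits 4/256; gcd=4; 4÷4/256÷4 = 1/64

P(cc S_ nn mm) = 1/64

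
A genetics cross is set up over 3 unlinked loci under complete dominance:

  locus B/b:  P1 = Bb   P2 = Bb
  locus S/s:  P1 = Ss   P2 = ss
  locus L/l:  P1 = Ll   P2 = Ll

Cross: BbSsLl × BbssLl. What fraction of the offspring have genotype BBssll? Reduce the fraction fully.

BbSsLl gametes: BSL×1, BSl×1, BsL×1, Bsl×1, bSL×1, bSl×1, bsL×1, bsl×1
BbssLl gametes: BsL×2, Bsl×2, bsL×2, bsl×2
BbSsLl×BbssLl grid (8·8=64): BBSsLL=2 BBSsLl=4 BBSsll=2 BBssLL=2 BBssLl=4 BBssll=2 BbSsLL=4 BbSsLl=8 BbSsll=4 BbssLL=4 BbssLl=8 Bbssll=4 bbSsLL=2 bbSsLl=4 bbSsll=2 bbssLL=2 bbssLl=4 bbssll=2
BBssll hits 2/64; gcd=2; 2÷2/64÷2 = 1/32

P(BBssll) = 1/32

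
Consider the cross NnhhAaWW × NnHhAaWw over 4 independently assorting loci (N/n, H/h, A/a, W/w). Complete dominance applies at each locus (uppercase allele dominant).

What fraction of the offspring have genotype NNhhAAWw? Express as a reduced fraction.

P(NNhhAAWw) = 1/64

NnhhAaWW gametes: NhAW×4, NhaW×4, nhAW×4, nhaW×4
NnHhAaWw gametes: NHAW×1, NHAw×1, NHaW×1, NHaw×1, NhAW×1, NhAw×1, NhaW×1, Nhaw×1, nHAW×1, nHAw×1, nHaW×1, nHaw×1, nhAW×1, nhAw×1, nhaW×1, nhaw×1
NnhhAaWW×NnHhAaWw grid (16·16=256): NNHhAAWW=4 NNHhAAWw=4 NNHhAaWW=8 NNHhAaWw=8 NNHhaaWW=4 NNHhaaWw=4 NNhhAAWW=4 NNhhAAWw=4 NNhhAaWW=8 NNhhAaWw=8 NNhhaaWW=4 NNhhaaWw=4 NnHhAAWW=8 NnHhAAWw=8 NnHhAaWW=16 NnHhAaWw=16 NnHhaaWW=8 NnHhaaWw=8 NnhhAAWW=8 NnhhAAWw=8 NnhhAaWW=16 NnhhAaWw=16 NnhhaaWW=8 NnhhaaWw=8 nnHhAAWW=4 nnHhAAWw=4 nnHhAaWW=8 nnHhAaWw=8 nnHhaaWW=4 nnHhaaWw=4 nnhhAAWW=4 nnhhAAWw=4 nnhhAaWW=8 nnhhAaWw=8 nnhhaaWW=4 nnhhaaWw=4
NNhhAAWw hits 4/256; gcd=4; 4÷4/256÷4 = 1/64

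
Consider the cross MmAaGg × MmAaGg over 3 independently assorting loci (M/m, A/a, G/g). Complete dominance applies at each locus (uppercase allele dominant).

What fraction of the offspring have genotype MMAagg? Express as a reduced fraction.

MmAaGg gametes: MAG×1, MAg×1, MaG×1, Mag×1, mAG×1, mAg×1, maG×1, mag×1
MmAaGg gametes: MAG×1, MAg×1, MaG×1, Mag×1, mAG×1, mAg×1, maG×1, mag×1
MmAaGg×MmAaGg grid (8·8=64): MMAAGG=1 MMAAGg=2 MMAAgg=1 MMAaGG=2 MMAaGg=4 MMAagg=2 MMaaGG=1 MMaaGg=2 MMaagg=1 MmAAGG=2 MmAAGg=4 MmAAgg=2 MmAaGG=4 MmAaGg=8 MmAagg=4 MmaaGG=2 MmaaGg=4 Mmaagg=2 mmAAGG=1 mmAAGg=2 mmAAgg=1 mmAaGG=2 mmAaGg=4 mmAagg=2 mmaaGG=1 mmaaGg=2 mmaagg=1
MMAagg hits 2/64; gcd=2; 2÷2/64÷2 = 1/32

P(MMAagg) = 1/32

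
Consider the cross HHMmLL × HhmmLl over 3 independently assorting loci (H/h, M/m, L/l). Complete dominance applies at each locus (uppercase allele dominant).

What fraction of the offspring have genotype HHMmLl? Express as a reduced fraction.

HHMmLL gametes: HML×4, HmL×4
HhmmLl gametes: HmL×2, Hml×2, hmL×2, hml×2
HHMmLL×HhmmLl grid (8·8=64): HHMmLL=8 HHMmLl=8 HHmmLL=8 HHmmLl=8 HhMmLL=8 HhMmLl=8 HhmmLL=8 HhmmLl=8
HHMmLl hits 8/64; gcd=8; 8÷8/64÷8 = 1/8

P(HHMmLl) = 1/8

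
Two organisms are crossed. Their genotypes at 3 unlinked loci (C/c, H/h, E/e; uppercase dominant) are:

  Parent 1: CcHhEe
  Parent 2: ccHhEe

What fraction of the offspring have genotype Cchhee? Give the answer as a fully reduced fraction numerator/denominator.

P(Cchhee) = 1/32

CcHhEe gametes: CHE×1, CHe×1, ChE×1, Che×1, cHE×1, cHe×1, chE×1, che×1
ccHhEe gametes: cHE×2, cHe×2, chE×2, che×2
CcHhEe×ccHhEe grid (8·8=64): CcHHEE=2 CcHHEe=4 CcHHee=2 CcHhEE=4 CcHhEe=8 CcHhee=4 CchhEE=2 CchhEe=4 Cchhee=2 ccHHEE=2 ccHHEe=4 ccHHee=2 ccHhEE=4 ccHhEe=8 ccHhee=4 cchhEE=2 cchhEe=4 cchhee=2
Cchhee hits 2/64; gcd=2; 2÷2/64÷2 = 1/32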